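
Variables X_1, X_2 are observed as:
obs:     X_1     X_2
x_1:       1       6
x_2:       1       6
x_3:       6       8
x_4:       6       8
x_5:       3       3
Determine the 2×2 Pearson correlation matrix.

Step 1 — column means:
  mean(X_1) = (1 + 1 + 6 + 6 + 3) / 5 = 17/5 = 3.4
  mean(X_2) = (6 + 6 + 8 + 8 + 3) / 5 = 31/5 = 6.2

Step 2 — sample variances and covariances s[i,j] = (1/(n-1)) · Σ_k (x_{k,i} - mean_i) · (x_{k,j} - mean_j), with n-1 = 4:
  s[X_1,X_1] = ((-2.4)·(-2.4) + (-2.4)·(-2.4) + (2.6)·(2.6) + (2.6)·(2.6) + (-0.4)·(-0.4)) / 4 = 25.2/4 = 6.3
  s[X_1,X_2] = ((-2.4)·(-0.2) + (-2.4)·(-0.2) + (2.6)·(1.8) + (2.6)·(1.8) + (-0.4)·(-3.2)) / 4 = 11.6/4 = 2.9
  s[X_2,X_2] = ((-0.2)·(-0.2) + (-0.2)·(-0.2) + (1.8)·(1.8) + (1.8)·(1.8) + (-3.2)·(-3.2)) / 4 = 16.8/4 = 4.2
  Sample standard deviations s_i = √(s[i,i]):
  s(X_1) = √(6.3) = 2.51
  s(X_2) = √(4.2) = 2.0494

Step 3 — r_{ij} = s_{ij} / (s_i · s_j):
  r[X_1,X_1] = 1 (diagonal).
  r[X_1,X_2] = 2.9 / (2.51 · 2.0494) = 2.9 / 5.1439 = 0.5638
  r[X_2,X_2] = 1 (diagonal).

R is symmetric with unit diagonal. Assembling:

R = [[1, 0.5638],
 [0.5638, 1]]


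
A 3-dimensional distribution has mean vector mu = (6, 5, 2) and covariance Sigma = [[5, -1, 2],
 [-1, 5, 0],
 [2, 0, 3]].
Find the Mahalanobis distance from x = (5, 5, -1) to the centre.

Step 1 — centre the observation: (x - mu) = (-1, 0, -3).

Step 2 — invert Sigma (cofactor / det for 3×3, or solve directly):
  Sigma^{-1} = [[0.2885, 0.0577, -0.1923],
 [0.0577, 0.2115, -0.0385],
 [-0.1923, -0.0385, 0.4615]].

Step 3 — form the quadratic (x - mu)^T · Sigma^{-1} · (x - mu):
  Sigma^{-1} · (x - mu) = (0.2885, 0.0577, -1.1923).
  (x - mu)^T · [Sigma^{-1} · (x - mu)] = (-1)·(0.2885) + (0)·(0.0577) + (-3)·(-1.1923) = 3.2885.

Step 4 — take square root: d = √(3.2885) ≈ 1.8134.

d(x, mu) = √(3.2885) ≈ 1.8134


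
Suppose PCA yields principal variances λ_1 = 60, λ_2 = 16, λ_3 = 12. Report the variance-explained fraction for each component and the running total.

Step 1 — total variance = trace(Sigma) = Σ λ_i = 60 + 16 + 12 = 88.

Step 2 — fraction explained by component i = λ_i / Σ λ:
  PC1: 60/88 = 0.6818
  PC2: 16/88 = 0.1818
  PC3: 12/88 = 0.1364

Step 3 — cumulative fraction after k components = (λ_1 + ... + λ_k) / Σ λ:
  k = 1: 60/88 = 0.6818
  k = 2: (60 + 16)/88 = 76/88 = 0.8636
  k = 3: (60 + 16 + 12)/88 = 88/88 = 1

Summary (fraction, with percent):

explained: PC1 0.6818 (68.18%), PC2 0.1818 (18.18%), PC3 0.1364 (13.64%);  cumulative: 0.6818, 0.8636, 1


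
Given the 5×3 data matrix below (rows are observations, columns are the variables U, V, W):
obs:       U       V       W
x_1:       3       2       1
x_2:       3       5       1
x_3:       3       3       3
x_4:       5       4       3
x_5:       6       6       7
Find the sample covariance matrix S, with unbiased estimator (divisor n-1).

Step 1 — column means:
  mean(U) = (3 + 3 + 3 + 5 + 6) / 5 = 20/5 = 4
  mean(V) = (2 + 5 + 3 + 4 + 6) / 5 = 20/5 = 4
  mean(W) = (1 + 1 + 3 + 3 + 7) / 5 = 15/5 = 3

Step 2 — sample covariance S[i,j] = (1/(n-1)) · Σ_k (x_{k,i} - mean_i) · (x_{k,j} - mean_j), with n-1 = 4.
  S[U,U] = ((-1)·(-1) + (-1)·(-1) + (-1)·(-1) + (1)·(1) + (2)·(2)) / 4 = 8/4 = 2
  S[U,V] = ((-1)·(-2) + (-1)·(1) + (-1)·(-1) + (1)·(0) + (2)·(2)) / 4 = 6/4 = 1.5
  S[U,W] = ((-1)·(-2) + (-1)·(-2) + (-1)·(0) + (1)·(0) + (2)·(4)) / 4 = 12/4 = 3
  S[V,V] = ((-2)·(-2) + (1)·(1) + (-1)·(-1) + (0)·(0) + (2)·(2)) / 4 = 10/4 = 2.5
  S[V,W] = ((-2)·(-2) + (1)·(-2) + (-1)·(0) + (0)·(0) + (2)·(4)) / 4 = 10/4 = 2.5
  S[W,W] = ((-2)·(-2) + (-2)·(-2) + (0)·(0) + (0)·(0) + (4)·(4)) / 4 = 24/4 = 6

S is symmetric (S[j,i] = S[i,j]). Assembling:

S = [[2, 1.5, 3],
 [1.5, 2.5, 2.5],
 [3, 2.5, 6]]


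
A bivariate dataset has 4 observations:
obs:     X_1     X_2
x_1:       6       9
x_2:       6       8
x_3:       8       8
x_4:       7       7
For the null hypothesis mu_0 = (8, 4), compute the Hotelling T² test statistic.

Step 1 — sample mean vector:
  mean(X_1) = (6 + 6 + 8 + 7) / 4 = 27/4 = 6.75
  mean(X_2) = (9 + 8 + 8 + 7) / 4 = 32/4 = 8
  x̄ = (6.75, 8),  deviation x̄ - mu_0 = (6.75, 8) - (8, 4) = (-1.25, 4).

Step 2 — sample covariance matrix, S[i,j] = (1/(n-1)) · Σ_k (x_{k,i} - mean_i) · (x_{k,j} - mean_j), divisor n-1 = 3:
  S[X_1,X_1] = ((-0.75)·(-0.75) + (-0.75)·(-0.75) + (1.25)·(1.25) + (0.25)·(0.25)) / 3 = 2.75/3 = 0.9167
  S[X_1,X_2] = ((-0.75)·(1) + (-0.75)·(0) + (1.25)·(0) + (0.25)·(-1)) / 3 = -1/3 = -0.3333
  S[X_2,X_2] = ((1)·(1) + (0)·(0) + (0)·(0) + (-1)·(-1)) / 3 = 2/3 = 0.6667
  S = [[0.9167, -0.3333],
 [-0.3333, 0.6667]].

Step 3 — invert S. det(S) = 0.9167·0.6667 - (-0.3333)² = 0.5.
  S^{-1} = (1/det) · [[d, -b], [-b, a]] = [[1.3333, 0.6667],
 [0.6667, 1.8333]].

Step 4 — quadratic form (x̄ - mu_0)^T · S^{-1} · (x̄ - mu_0):
  S^{-1} · (x̄ - mu_0) = (1, 6.5),
  (x̄ - mu_0)^T · [...] = (-1.25)·(1) + (4)·(6.5) = 24.75.

Step 5 — scale by n: T² = 4 · 24.75 = 99.

T² ≈ 99


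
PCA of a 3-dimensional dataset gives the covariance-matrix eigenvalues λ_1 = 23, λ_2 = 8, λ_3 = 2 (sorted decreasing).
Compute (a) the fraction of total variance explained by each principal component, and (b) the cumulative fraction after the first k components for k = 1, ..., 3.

Step 1 — total variance = trace(Sigma) = Σ λ_i = 23 + 8 + 2 = 33.

Step 2 — fraction explained by component i = λ_i / Σ λ:
  PC1: 23/33 = 0.697
  PC2: 8/33 = 0.2424
  PC3: 2/33 = 0.0606

Step 3 — cumulative fraction after k components = (λ_1 + ... + λ_k) / Σ λ:
  k = 1: 23/33 = 0.697
  k = 2: (23 + 8)/33 = 31/33 = 0.9394
  k = 3: (23 + 8 + 2)/33 = 33/33 = 1

Summary (fraction, with percent):

explained: PC1 0.697 (69.7%), PC2 0.2424 (24.24%), PC3 0.0606 (6.06%);  cumulative: 0.697, 0.9394, 1


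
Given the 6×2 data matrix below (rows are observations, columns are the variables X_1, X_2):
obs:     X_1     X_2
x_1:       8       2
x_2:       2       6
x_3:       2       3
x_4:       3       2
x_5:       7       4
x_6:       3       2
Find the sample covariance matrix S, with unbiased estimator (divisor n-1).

Step 1 — column means:
  mean(X_1) = (8 + 2 + 2 + 3 + 7 + 3) / 6 = 25/6 = 4.1667
  mean(X_2) = (2 + 6 + 3 + 2 + 4 + 2) / 6 = 19/6 = 3.1667

Step 2 — sample covariance S[i,j] = (1/(n-1)) · Σ_k (x_{k,i} - mean_i) · (x_{k,j} - mean_j), with n-1 = 5.
  S[X_1,X_1] = ((3.8333)·(3.8333) + (-2.1667)·(-2.1667) + (-2.1667)·(-2.1667) + (-1.1667)·(-1.1667) + (2.8333)·(2.8333) + (-1.1667)·(-1.1667)) / 5 = 34.8333/5 = 6.9667
  S[X_1,X_2] = ((3.8333)·(-1.1667) + (-2.1667)·(2.8333) + (-2.1667)·(-0.1667) + (-1.1667)·(-1.1667) + (2.8333)·(0.8333) + (-1.1667)·(-1.1667)) / 5 = -5.1667/5 = -1.0333
  S[X_2,X_2] = ((-1.1667)·(-1.1667) + (2.8333)·(2.8333) + (-0.1667)·(-0.1667) + (-1.1667)·(-1.1667) + (0.8333)·(0.8333) + (-1.1667)·(-1.1667)) / 5 = 12.8333/5 = 2.5667

S is symmetric (S[j,i] = S[i,j]). Assembling:

S = [[6.9667, -1.0333],
 [-1.0333, 2.5667]]


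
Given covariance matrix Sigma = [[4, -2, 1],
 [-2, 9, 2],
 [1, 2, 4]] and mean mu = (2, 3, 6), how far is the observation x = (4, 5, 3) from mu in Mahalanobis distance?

Step 1 — centre the observation: (x - mu) = (2, 2, -3).

Step 2 — invert Sigma (cofactor / det for 3×3, or solve directly):
  Sigma^{-1} = [[0.3368, 0.1053, -0.1368],
 [0.1053, 0.1579, -0.1053],
 [-0.1368, -0.1053, 0.3368]].

Step 3 — form the quadratic (x - mu)^T · Sigma^{-1} · (x - mu):
  Sigma^{-1} · (x - mu) = (1.2947, 0.8421, -1.4947).
  (x - mu)^T · [Sigma^{-1} · (x - mu)] = (2)·(1.2947) + (2)·(0.8421) + (-3)·(-1.4947) = 8.7579.

Step 4 — take square root: d = √(8.7579) ≈ 2.9594.

d(x, mu) = √(8.7579) ≈ 2.9594


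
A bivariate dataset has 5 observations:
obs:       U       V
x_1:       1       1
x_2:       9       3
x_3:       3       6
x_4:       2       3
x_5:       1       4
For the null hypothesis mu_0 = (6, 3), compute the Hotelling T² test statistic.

Step 1 — sample mean vector:
  mean(U) = (1 + 9 + 3 + 2 + 1) / 5 = 16/5 = 3.2
  mean(V) = (1 + 3 + 6 + 3 + 4) / 5 = 17/5 = 3.4
  x̄ = (3.2, 3.4),  deviation x̄ - mu_0 = (3.2, 3.4) - (6, 3) = (-2.8, 0.4).

Step 2 — sample covariance matrix, S[i,j] = (1/(n-1)) · Σ_k (x_{k,i} - mean_i) · (x_{k,j} - mean_j), divisor n-1 = 4:
  S[U,U] = ((-2.2)·(-2.2) + (5.8)·(5.8) + (-0.2)·(-0.2) + (-1.2)·(-1.2) + (-2.2)·(-2.2)) / 4 = 44.8/4 = 11.2
  S[U,V] = ((-2.2)·(-2.4) + (5.8)·(-0.4) + (-0.2)·(2.6) + (-1.2)·(-0.4) + (-2.2)·(0.6)) / 4 = 1.6/4 = 0.4
  S[V,V] = ((-2.4)·(-2.4) + (-0.4)·(-0.4) + (2.6)·(2.6) + (-0.4)·(-0.4) + (0.6)·(0.6)) / 4 = 13.2/4 = 3.3
  S = [[11.2, 0.4],
 [0.4, 3.3]].

Step 3 — invert S. det(S) = 11.2·3.3 - (0.4)² = 36.8.
  S^{-1} = (1/det) · [[d, -b], [-b, a]] = [[0.0897, -0.0109],
 [-0.0109, 0.3043]].

Step 4 — quadratic form (x̄ - mu_0)^T · S^{-1} · (x̄ - mu_0):
  S^{-1} · (x̄ - mu_0) = (-0.2554, 0.1522),
  (x̄ - mu_0)^T · [...] = (-2.8)·(-0.2554) + (0.4)·(0.1522) = 0.7761.

Step 5 — scale by n: T² = 5 · 0.7761 = 3.8804.

T² ≈ 3.8804


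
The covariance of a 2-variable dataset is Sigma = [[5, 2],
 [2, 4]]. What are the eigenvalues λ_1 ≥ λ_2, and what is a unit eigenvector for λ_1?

Step 1 — characteristic polynomial of 2×2 Sigma:
  det(Sigma - λI) = λ² - trace · λ + det = 0.
  trace = 5 + 4 = 9, det = 5·4 - (2)² = 16.
Step 2 — discriminant:
  Δ = trace² - 4·det = 81 - 64 = 17.
Step 3 — eigenvalues:
  λ = (trace ± √Δ)/2 = (9 ± 4.1231)/2,
  λ_1 = 6.5616,  λ_2 = 2.4384.

Step 4 — unit eigenvector for λ_1: solve (Sigma - λ_1 I)v = 0. First row:
  (5 - 6.5616)·v_x + (2)·v_y = 0, i.e. (-1.5616)·v_x + (2)·v_y = 0,
  so v ∝ (b, λ_1 - a) = (2, 1.5616) = u.
  ||u|| = √((2)² + (1.5616)²) = √(6.4384) ≈ 2.5374,
  v_1 = u/||u|| ≈ (0.7882, 0.6154) (||v_1|| = 1).

λ_1 = 6.5616,  λ_2 = 2.4384;  v_1 ≈ (0.7882, 0.6154)


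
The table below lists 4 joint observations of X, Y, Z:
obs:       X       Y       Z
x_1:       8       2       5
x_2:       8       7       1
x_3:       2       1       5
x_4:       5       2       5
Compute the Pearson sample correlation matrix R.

Step 1 — column means:
  mean(X) = (8 + 8 + 2 + 5) / 4 = 23/4 = 5.75
  mean(Y) = (2 + 7 + 1 + 2) / 4 = 12/4 = 3
  mean(Z) = (5 + 1 + 5 + 5) / 4 = 16/4 = 4

Step 2 — sample variances and covariances s[i,j] = (1/(n-1)) · Σ_k (x_{k,i} - mean_i) · (x_{k,j} - mean_j), with n-1 = 3:
  s[X,X] = ((2.25)·(2.25) + (2.25)·(2.25) + (-3.75)·(-3.75) + (-0.75)·(-0.75)) / 3 = 24.75/3 = 8.25
  s[X,Y] = ((2.25)·(-1) + (2.25)·(4) + (-3.75)·(-2) + (-0.75)·(-1)) / 3 = 15/3 = 5
  s[X,Z] = ((2.25)·(1) + (2.25)·(-3) + (-3.75)·(1) + (-0.75)·(1)) / 3 = -9/3 = -3
  s[Y,Y] = ((-1)·(-1) + (4)·(4) + (-2)·(-2) + (-1)·(-1)) / 3 = 22/3 = 7.3333
  s[Y,Z] = ((-1)·(1) + (4)·(-3) + (-2)·(1) + (-1)·(1)) / 3 = -16/3 = -5.3333
  s[Z,Z] = ((1)·(1) + (-3)·(-3) + (1)·(1) + (1)·(1)) / 3 = 12/3 = 4
  Sample standard deviations s_i = √(s[i,i]):
  s(X) = √(8.25) = 2.8723
  s(Y) = √(7.3333) = 2.708
  s(Z) = √(4) = 2

Step 3 — r_{ij} = s_{ij} / (s_i · s_j):
  r[X,X] = 1 (diagonal).
  r[X,Y] = 5 / (2.8723 · 2.708) = 5 / 7.7782 = 0.6428
  r[X,Z] = -3 / (2.8723 · 2) = -3 / 5.7446 = -0.5222
  r[Y,Y] = 1 (diagonal).
  r[Y,Z] = -5.3333 / (2.708 · 2) = -5.3333 / 5.416 = -0.9847
  r[Z,Z] = 1 (diagonal).

R is symmetric with unit diagonal. Assembling:

R = [[1, 0.6428, -0.5222],
 [0.6428, 1, -0.9847],
 [-0.5222, -0.9847, 1]]


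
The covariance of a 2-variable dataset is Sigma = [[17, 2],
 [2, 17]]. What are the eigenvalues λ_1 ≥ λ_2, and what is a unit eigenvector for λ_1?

Step 1 — characteristic polynomial of 2×2 Sigma:
  det(Sigma - λI) = λ² - trace · λ + det = 0.
  trace = 17 + 17 = 34, det = 17·17 - (2)² = 285.
Step 2 — discriminant:
  Δ = trace² - 4·det = 1156 - 1140 = 16.
Step 3 — eigenvalues:
  λ = (trace ± √Δ)/2 = (34 ± 4)/2,
  λ_1 = 19,  λ_2 = 15.

Step 4 — unit eigenvector for λ_1: solve (Sigma - λ_1 I)v = 0. First row:
  (17 - 19)·v_x + (2)·v_y = 0, i.e. (-2)·v_x + (2)·v_y = 0,
  so v ∝ (b, λ_1 - a) = (2, 2) = u.
  ||u|| = √((2)² + (2)²) = √(8) ≈ 2.8284,
  v_1 = u/||u|| ≈ (0.7071, 0.7071) (||v_1|| = 1).

λ_1 = 19,  λ_2 = 15;  v_1 ≈ (0.7071, 0.7071)


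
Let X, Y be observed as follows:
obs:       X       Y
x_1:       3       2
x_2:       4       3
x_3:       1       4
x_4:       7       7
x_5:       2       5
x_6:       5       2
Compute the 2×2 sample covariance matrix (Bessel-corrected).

Step 1 — column means:
  mean(X) = (3 + 4 + 1 + 7 + 2 + 5) / 6 = 22/6 = 3.6667
  mean(Y) = (2 + 3 + 4 + 7 + 5 + 2) / 6 = 23/6 = 3.8333

Step 2 — sample covariance S[i,j] = (1/(n-1)) · Σ_k (x_{k,i} - mean_i) · (x_{k,j} - mean_j), with n-1 = 5.
  S[X,X] = ((-0.6667)·(-0.6667) + (0.3333)·(0.3333) + (-2.6667)·(-2.6667) + (3.3333)·(3.3333) + (-1.6667)·(-1.6667) + (1.3333)·(1.3333)) / 5 = 23.3333/5 = 4.6667
  S[X,Y] = ((-0.6667)·(-1.8333) + (0.3333)·(-0.8333) + (-2.6667)·(0.1667) + (3.3333)·(3.1667) + (-1.6667)·(1.1667) + (1.3333)·(-1.8333)) / 5 = 6.6667/5 = 1.3333
  S[Y,Y] = ((-1.8333)·(-1.8333) + (-0.8333)·(-0.8333) + (0.1667)·(0.1667) + (3.1667)·(3.1667) + (1.1667)·(1.1667) + (-1.8333)·(-1.8333)) / 5 = 18.8333/5 = 3.7667

S is symmetric (S[j,i] = S[i,j]). Assembling:

S = [[4.6667, 1.3333],
 [1.3333, 3.7667]]


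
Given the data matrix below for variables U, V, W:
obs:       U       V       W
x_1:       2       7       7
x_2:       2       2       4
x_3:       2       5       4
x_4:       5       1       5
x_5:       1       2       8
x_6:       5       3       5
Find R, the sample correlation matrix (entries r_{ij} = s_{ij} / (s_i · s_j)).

Step 1 — column means:
  mean(U) = (2 + 2 + 2 + 5 + 1 + 5) / 6 = 17/6 = 2.8333
  mean(V) = (7 + 2 + 5 + 1 + 2 + 3) / 6 = 20/6 = 3.3333
  mean(W) = (7 + 4 + 4 + 5 + 8 + 5) / 6 = 33/6 = 5.5

Step 2 — sample variances and covariances s[i,j] = (1/(n-1)) · Σ_k (x_{k,i} - mean_i) · (x_{k,j} - mean_j), with n-1 = 5:
  s[U,U] = ((-0.8333)·(-0.8333) + (-0.8333)·(-0.8333) + (-0.8333)·(-0.8333) + (2.1667)·(2.1667) + (-1.8333)·(-1.8333) + (2.1667)·(2.1667)) / 5 = 14.8333/5 = 2.9667
  s[U,V] = ((-0.8333)·(3.6667) + (-0.8333)·(-1.3333) + (-0.8333)·(1.6667) + (2.1667)·(-2.3333) + (-1.8333)·(-1.3333) + (2.1667)·(-0.3333)) / 5 = -6.6667/5 = -1.3333
  s[U,W] = ((-0.8333)·(1.5) + (-0.8333)·(-1.5) + (-0.8333)·(-1.5) + (2.1667)·(-0.5) + (-1.8333)·(2.5) + (2.1667)·(-0.5)) / 5 = -5.5/5 = -1.1
  s[V,V] = ((3.6667)·(3.6667) + (-1.3333)·(-1.3333) + (1.6667)·(1.6667) + (-2.3333)·(-2.3333) + (-1.3333)·(-1.3333) + (-0.3333)·(-0.3333)) / 5 = 25.3333/5 = 5.0667
  s[V,W] = ((3.6667)·(1.5) + (-1.3333)·(-1.5) + (1.6667)·(-1.5) + (-2.3333)·(-0.5) + (-1.3333)·(2.5) + (-0.3333)·(-0.5)) / 5 = 3/5 = 0.6
  s[W,W] = ((1.5)·(1.5) + (-1.5)·(-1.5) + (-1.5)·(-1.5) + (-0.5)·(-0.5) + (2.5)·(2.5) + (-0.5)·(-0.5)) / 5 = 13.5/5 = 2.7
  Sample standard deviations s_i = √(s[i,i]):
  s(U) = √(2.9667) = 1.7224
  s(V) = √(5.0667) = 2.2509
  s(W) = √(2.7) = 1.6432

Step 3 — r_{ij} = s_{ij} / (s_i · s_j):
  r[U,U] = 1 (diagonal).
  r[U,V] = -1.3333 / (1.7224 · 2.2509) = -1.3333 / 3.877 = -0.3439
  r[U,W] = -1.1 / (1.7224 · 1.6432) = -1.1 / 2.8302 = -0.3887
  r[V,V] = 1 (diagonal).
  r[V,W] = 0.6 / (2.2509 · 1.6432) = 0.6 / 3.6986 = 0.1622
  r[W,W] = 1 (diagonal).

R is symmetric with unit diagonal. Assembling:

R = [[1, -0.3439, -0.3887],
 [-0.3439, 1, 0.1622],
 [-0.3887, 0.1622, 1]]


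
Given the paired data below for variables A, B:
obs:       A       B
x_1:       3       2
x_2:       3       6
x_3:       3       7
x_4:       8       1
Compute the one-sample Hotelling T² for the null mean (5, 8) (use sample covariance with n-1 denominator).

Step 1 — sample mean vector:
  mean(A) = (3 + 3 + 3 + 8) / 4 = 17/4 = 4.25
  mean(B) = (2 + 6 + 7 + 1) / 4 = 16/4 = 4
  x̄ = (4.25, 4),  deviation x̄ - mu_0 = (4.25, 4) - (5, 8) = (-0.75, -4).

Step 2 — sample covariance matrix, S[i,j] = (1/(n-1)) · Σ_k (x_{k,i} - mean_i) · (x_{k,j} - mean_j), divisor n-1 = 3:
  S[A,A] = ((-1.25)·(-1.25) + (-1.25)·(-1.25) + (-1.25)·(-1.25) + (3.75)·(3.75)) / 3 = 18.75/3 = 6.25
  S[A,B] = ((-1.25)·(-2) + (-1.25)·(2) + (-1.25)·(3) + (3.75)·(-3)) / 3 = -15/3 = -5
  S[B,B] = ((-2)·(-2) + (2)·(2) + (3)·(3) + (-3)·(-3)) / 3 = 26/3 = 8.6667
  S = [[6.25, -5],
 [-5, 8.6667]].

Step 3 — invert S. det(S) = 6.25·8.6667 - (-5)² = 29.1667.
  S^{-1} = (1/det) · [[d, -b], [-b, a]] = [[0.2971, 0.1714],
 [0.1714, 0.2143]].

Step 4 — quadratic form (x̄ - mu_0)^T · S^{-1} · (x̄ - mu_0):
  S^{-1} · (x̄ - mu_0) = (-0.9086, -0.9857),
  (x̄ - mu_0)^T · [...] = (-0.75)·(-0.9086) + (-4)·(-0.9857) = 4.6243.

Step 5 — scale by n: T² = 4 · 4.6243 = 18.4971.

T² ≈ 18.4971


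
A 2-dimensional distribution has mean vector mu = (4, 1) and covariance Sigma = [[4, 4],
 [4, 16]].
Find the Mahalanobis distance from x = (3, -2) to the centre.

Step 1 — centre the observation: (x - mu) = (-1, -3).

Step 2 — invert Sigma. det(Sigma) = 4·16 - (4)² = 48.
  Sigma^{-1} = (1/det) · [[d, -b], [-b, a]] = [[0.3333, -0.0833],
 [-0.0833, 0.0833]].

Step 3 — form the quadratic (x - mu)^T · Sigma^{-1} · (x - mu):
  Sigma^{-1} · (x - mu) = (-0.0833, -0.1667).
  (x - mu)^T · [Sigma^{-1} · (x - mu)] = (-1)·(-0.0833) + (-3)·(-0.1667) = 0.5833.

Step 4 — take square root: d = √(0.5833) ≈ 0.7638.

d(x, mu) = √(0.5833) ≈ 0.7638


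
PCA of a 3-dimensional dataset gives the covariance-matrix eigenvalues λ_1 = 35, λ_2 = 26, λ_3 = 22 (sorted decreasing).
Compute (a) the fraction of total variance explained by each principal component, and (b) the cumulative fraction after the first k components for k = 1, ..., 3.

Step 1 — total variance = trace(Sigma) = Σ λ_i = 35 + 26 + 22 = 83.

Step 2 — fraction explained by component i = λ_i / Σ λ:
  PC1: 35/83 = 0.4217
  PC2: 26/83 = 0.3133
  PC3: 22/83 = 0.2651

Step 3 — cumulative fraction after k components = (λ_1 + ... + λ_k) / Σ λ:
  k = 1: 35/83 = 0.4217
  k = 2: (35 + 26)/83 = 61/83 = 0.7349
  k = 3: (35 + 26 + 22)/83 = 83/83 = 1

Summary (fraction, with percent):

explained: PC1 0.4217 (42.17%), PC2 0.3133 (31.33%), PC3 0.2651 (26.51%);  cumulative: 0.4217, 0.7349, 1


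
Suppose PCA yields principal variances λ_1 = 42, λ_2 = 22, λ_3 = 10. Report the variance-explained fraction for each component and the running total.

Step 1 — total variance = trace(Sigma) = Σ λ_i = 42 + 22 + 10 = 74.

Step 2 — fraction explained by component i = λ_i / Σ λ:
  PC1: 42/74 = 0.5676
  PC2: 22/74 = 0.2973
  PC3: 10/74 = 0.1351

Step 3 — cumulative fraction after k components = (λ_1 + ... + λ_k) / Σ λ:
  k = 1: 42/74 = 0.5676
  k = 2: (42 + 22)/74 = 64/74 = 0.8649
  k = 3: (42 + 22 + 10)/74 = 74/74 = 1

Summary (fraction, with percent):

explained: PC1 0.5676 (56.76%), PC2 0.2973 (29.73%), PC3 0.1351 (13.51%);  cumulative: 0.5676, 0.8649, 1


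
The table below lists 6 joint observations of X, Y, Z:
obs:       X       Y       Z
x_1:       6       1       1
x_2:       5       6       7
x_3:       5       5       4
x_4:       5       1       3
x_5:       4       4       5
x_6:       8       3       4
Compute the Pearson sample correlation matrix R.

Step 1 — column means:
  mean(X) = (6 + 5 + 5 + 5 + 4 + 8) / 6 = 33/6 = 5.5
  mean(Y) = (1 + 6 + 5 + 1 + 4 + 3) / 6 = 20/6 = 3.3333
  mean(Z) = (1 + 7 + 4 + 3 + 5 + 4) / 6 = 24/6 = 4

Step 2 — sample variances and covariances s[i,j] = (1/(n-1)) · Σ_k (x_{k,i} - mean_i) · (x_{k,j} - mean_j), with n-1 = 5:
  s[X,X] = ((0.5)·(0.5) + (-0.5)·(-0.5) + (-0.5)·(-0.5) + (-0.5)·(-0.5) + (-1.5)·(-1.5) + (2.5)·(2.5)) / 5 = 9.5/5 = 1.9
  s[X,Y] = ((0.5)·(-2.3333) + (-0.5)·(2.6667) + (-0.5)·(1.6667) + (-0.5)·(-2.3333) + (-1.5)·(0.6667) + (2.5)·(-0.3333)) / 5 = -4/5 = -0.8
  s[X,Z] = ((0.5)·(-3) + (-0.5)·(3) + (-0.5)·(0) + (-0.5)·(-1) + (-1.5)·(1) + (2.5)·(0)) / 5 = -4/5 = -0.8
  s[Y,Y] = ((-2.3333)·(-2.3333) + (2.6667)·(2.6667) + (1.6667)·(1.6667) + (-2.3333)·(-2.3333) + (0.6667)·(0.6667) + (-0.3333)·(-0.3333)) / 5 = 21.3333/5 = 4.2667
  s[Y,Z] = ((-2.3333)·(-3) + (2.6667)·(3) + (1.6667)·(0) + (-2.3333)·(-1) + (0.6667)·(1) + (-0.3333)·(0)) / 5 = 18/5 = 3.6
  s[Z,Z] = ((-3)·(-3) + (3)·(3) + (0)·(0) + (-1)·(-1) + (1)·(1) + (0)·(0)) / 5 = 20/5 = 4
  Sample standard deviations s_i = √(s[i,i]):
  s(X) = √(1.9) = 1.3784
  s(Y) = √(4.2667) = 2.0656
  s(Z) = √(4) = 2

Step 3 — r_{ij} = s_{ij} / (s_i · s_j):
  r[X,X] = 1 (diagonal).
  r[X,Y] = -0.8 / (1.3784 · 2.0656) = -0.8 / 2.8472 = -0.281
  r[X,Z] = -0.8 / (1.3784 · 2) = -0.8 / 2.7568 = -0.2902
  r[Y,Y] = 1 (diagonal).
  r[Y,Z] = 3.6 / (2.0656 · 2) = 3.6 / 4.1312 = 0.8714
  r[Z,Z] = 1 (diagonal).

R is symmetric with unit diagonal. Assembling:

R = [[1, -0.281, -0.2902],
 [-0.281, 1, 0.8714],
 [-0.2902, 0.8714, 1]]


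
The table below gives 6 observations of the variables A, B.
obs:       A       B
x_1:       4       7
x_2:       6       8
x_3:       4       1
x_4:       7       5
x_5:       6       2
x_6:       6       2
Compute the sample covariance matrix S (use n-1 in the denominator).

Step 1 — column means:
  mean(A) = (4 + 6 + 4 + 7 + 6 + 6) / 6 = 33/6 = 5.5
  mean(B) = (7 + 8 + 1 + 5 + 2 + 2) / 6 = 25/6 = 4.1667

Step 2 — sample covariance S[i,j] = (1/(n-1)) · Σ_k (x_{k,i} - mean_i) · (x_{k,j} - mean_j), with n-1 = 5.
  S[A,A] = ((-1.5)·(-1.5) + (0.5)·(0.5) + (-1.5)·(-1.5) + (1.5)·(1.5) + (0.5)·(0.5) + (0.5)·(0.5)) / 5 = 7.5/5 = 1.5
  S[A,B] = ((-1.5)·(2.8333) + (0.5)·(3.8333) + (-1.5)·(-3.1667) + (1.5)·(0.8333) + (0.5)·(-2.1667) + (0.5)·(-2.1667)) / 5 = 1.5/5 = 0.3
  S[B,B] = ((2.8333)·(2.8333) + (3.8333)·(3.8333) + (-3.1667)·(-3.1667) + (0.8333)·(0.8333) + (-2.1667)·(-2.1667) + (-2.1667)·(-2.1667)) / 5 = 42.8333/5 = 8.5667

S is symmetric (S[j,i] = S[i,j]). Assembling:

S = [[1.5, 0.3],
 [0.3, 8.5667]]


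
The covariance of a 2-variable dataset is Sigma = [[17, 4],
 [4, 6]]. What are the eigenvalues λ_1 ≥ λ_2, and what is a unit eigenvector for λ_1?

Step 1 — characteristic polynomial of 2×2 Sigma:
  det(Sigma - λI) = λ² - trace · λ + det = 0.
  trace = 17 + 6 = 23, det = 17·6 - (4)² = 86.
Step 2 — discriminant:
  Δ = trace² - 4·det = 529 - 344 = 185.
Step 3 — eigenvalues:
  λ = (trace ± √Δ)/2 = (23 ± 13.6015)/2,
  λ_1 = 18.3007,  λ_2 = 4.6993.

Step 4 — unit eigenvector for λ_1: solve (Sigma - λ_1 I)v = 0. First row:
  (17 - 18.3007)·v_x + (4)·v_y = 0, i.e. (-1.3007)·v_x + (4)·v_y = 0,
  so v ∝ (b, λ_1 - a) = (4, 1.3007) = u.
  ||u|| = √((4)² + (1.3007)²) = √(17.6919) ≈ 4.2062,
  v_1 = u/||u|| ≈ (0.951, 0.3092) (||v_1|| = 1).

λ_1 = 18.3007,  λ_2 = 4.6993;  v_1 ≈ (0.951, 0.3092)


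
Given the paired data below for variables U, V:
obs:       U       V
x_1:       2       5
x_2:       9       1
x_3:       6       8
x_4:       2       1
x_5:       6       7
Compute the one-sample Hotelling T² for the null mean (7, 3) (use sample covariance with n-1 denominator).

Step 1 — sample mean vector:
  mean(U) = (2 + 9 + 6 + 2 + 6) / 5 = 25/5 = 5
  mean(V) = (5 + 1 + 8 + 1 + 7) / 5 = 22/5 = 4.4
  x̄ = (5, 4.4),  deviation x̄ - mu_0 = (5, 4.4) - (7, 3) = (-2, 1.4).

Step 2 — sample covariance matrix, S[i,j] = (1/(n-1)) · Σ_k (x_{k,i} - mean_i) · (x_{k,j} - mean_j), divisor n-1 = 4:
  S[U,U] = ((-3)·(-3) + (4)·(4) + (1)·(1) + (-3)·(-3) + (1)·(1)) / 4 = 36/4 = 9
  S[U,V] = ((-3)·(0.6) + (4)·(-3.4) + (1)·(3.6) + (-3)·(-3.4) + (1)·(2.6)) / 4 = 1/4 = 0.25
  S[V,V] = ((0.6)·(0.6) + (-3.4)·(-3.4) + (3.6)·(3.6) + (-3.4)·(-3.4) + (2.6)·(2.6)) / 4 = 43.2/4 = 10.8
  S = [[9, 0.25],
 [0.25, 10.8]].

Step 3 — invert S. det(S) = 9·10.8 - (0.25)² = 97.1375.
  S^{-1} = (1/det) · [[d, -b], [-b, a]] = [[0.1112, -0.0026],
 [-0.0026, 0.0927]].

Step 4 — quadratic form (x̄ - mu_0)^T · S^{-1} · (x̄ - mu_0):
  S^{-1} · (x̄ - mu_0) = (-0.226, 0.1349),
  (x̄ - mu_0)^T · [...] = (-2)·(-0.226) + (1.4)·(0.1349) = 0.6407.

Step 5 — scale by n: T² = 5 · 0.6407 = 3.2037.

T² ≈ 3.2037


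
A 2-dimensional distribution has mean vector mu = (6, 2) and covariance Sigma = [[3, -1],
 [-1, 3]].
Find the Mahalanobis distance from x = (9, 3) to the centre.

Step 1 — centre the observation: (x - mu) = (3, 1).

Step 2 — invert Sigma. det(Sigma) = 3·3 - (-1)² = 8.
  Sigma^{-1} = (1/det) · [[d, -b], [-b, a]] = [[0.375, 0.125],
 [0.125, 0.375]].

Step 3 — form the quadratic (x - mu)^T · Sigma^{-1} · (x - mu):
  Sigma^{-1} · (x - mu) = (1.25, 0.75).
  (x - mu)^T · [Sigma^{-1} · (x - mu)] = (3)·(1.25) + (1)·(0.75) = 4.5.

Step 4 — take square root: d = √(4.5) ≈ 2.1213.

d(x, mu) = √(4.5) ≈ 2.1213


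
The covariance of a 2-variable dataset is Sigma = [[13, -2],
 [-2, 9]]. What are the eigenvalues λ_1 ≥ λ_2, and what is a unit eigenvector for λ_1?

Step 1 — characteristic polynomial of 2×2 Sigma:
  det(Sigma - λI) = λ² - trace · λ + det = 0.
  trace = 13 + 9 = 22, det = 13·9 - (-2)² = 113.
Step 2 — discriminant:
  Δ = trace² - 4·det = 484 - 452 = 32.
Step 3 — eigenvalues:
  λ = (trace ± √Δ)/2 = (22 ± 5.6569)/2,
  λ_1 = 13.8284,  λ_2 = 8.1716.

Step 4 — unit eigenvector for λ_1: solve (Sigma - λ_1 I)v = 0. First row:
  (13 - 13.8284)·v_x + (-2)·v_y = 0, i.e. (-0.8284)·v_x + (-2)·v_y = 0,
  so v ∝ (b, λ_1 - a) = (-2, 0.8284); multiply by -1 so the first entry is positive: u = (2, -0.8284).
  ||u|| = √((2)² + (-0.8284)²) = √(4.6863) ≈ 2.1648,
  v_1 = u/||u|| ≈ (0.9239, -0.3827) (||v_1|| = 1).

λ_1 = 13.8284,  λ_2 = 8.1716;  v_1 ≈ (0.9239, -0.3827)


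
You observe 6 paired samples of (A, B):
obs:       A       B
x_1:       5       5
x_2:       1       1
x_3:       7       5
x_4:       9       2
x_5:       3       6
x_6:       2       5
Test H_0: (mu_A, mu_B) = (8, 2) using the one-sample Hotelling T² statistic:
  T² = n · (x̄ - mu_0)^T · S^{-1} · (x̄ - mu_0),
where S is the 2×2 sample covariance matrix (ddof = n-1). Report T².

Step 1 — sample mean vector:
  mean(A) = (5 + 1 + 7 + 9 + 3 + 2) / 6 = 27/6 = 4.5
  mean(B) = (5 + 1 + 5 + 2 + 6 + 5) / 6 = 24/6 = 4
  x̄ = (4.5, 4),  deviation x̄ - mu_0 = (4.5, 4) - (8, 2) = (-3.5, 2).

Step 2 — sample covariance matrix, S[i,j] = (1/(n-1)) · Σ_k (x_{k,i} - mean_i) · (x_{k,j} - mean_j), divisor n-1 = 5:
  S[A,A] = ((0.5)·(0.5) + (-3.5)·(-3.5) + (2.5)·(2.5) + (4.5)·(4.5) + (-1.5)·(-1.5) + (-2.5)·(-2.5)) / 5 = 47.5/5 = 9.5
  S[A,B] = ((0.5)·(1) + (-3.5)·(-3) + (2.5)·(1) + (4.5)·(-2) + (-1.5)·(2) + (-2.5)·(1)) / 5 = -1/5 = -0.2
  S[B,B] = ((1)·(1) + (-3)·(-3) + (1)·(1) + (-2)·(-2) + (2)·(2) + (1)·(1)) / 5 = 20/5 = 4
  S = [[9.5, -0.2],
 [-0.2, 4]].

Step 3 — invert S. det(S) = 9.5·4 - (-0.2)² = 37.96.
  S^{-1} = (1/det) · [[d, -b], [-b, a]] = [[0.1054, 0.0053],
 [0.0053, 0.2503]].

Step 4 — quadratic form (x̄ - mu_0)^T · S^{-1} · (x̄ - mu_0):
  S^{-1} · (x̄ - mu_0) = (-0.3583, 0.4821),
  (x̄ - mu_0)^T · [...] = (-3.5)·(-0.3583) + (2)·(0.4821) = 2.2181.

Step 5 — scale by n: T² = 6 · 2.2181 = 13.3087.

T² ≈ 13.3087


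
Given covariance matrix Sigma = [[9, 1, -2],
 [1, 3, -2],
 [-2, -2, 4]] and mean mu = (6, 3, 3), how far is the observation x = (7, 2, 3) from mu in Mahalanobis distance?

Step 1 — centre the observation: (x - mu) = (1, -1, 0).

Step 2 — invert Sigma (cofactor / det for 3×3, or solve directly):
  Sigma^{-1} = [[0.125, 0, 0.0625],
 [0, 0.5, 0.25],
 [0.0625, 0.25, 0.4062]].

Step 3 — form the quadratic (x - mu)^T · Sigma^{-1} · (x - mu):
  Sigma^{-1} · (x - mu) = (0.125, -0.5, -0.1875).
  (x - mu)^T · [Sigma^{-1} · (x - mu)] = (1)·(0.125) + (-1)·(-0.5) + (0)·(-0.1875) = 0.625.

Step 4 — take square root: d = √(0.625) ≈ 0.7906.

d(x, mu) = √(0.625) ≈ 0.7906


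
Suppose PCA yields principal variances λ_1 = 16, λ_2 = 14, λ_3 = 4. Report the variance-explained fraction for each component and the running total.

Step 1 — total variance = trace(Sigma) = Σ λ_i = 16 + 14 + 4 = 34.

Step 2 — fraction explained by component i = λ_i / Σ λ:
  PC1: 16/34 = 0.4706
  PC2: 14/34 = 0.4118
  PC3: 4/34 = 0.1176

Step 3 — cumulative fraction after k components = (λ_1 + ... + λ_k) / Σ λ:
  k = 1: 16/34 = 0.4706
  k = 2: (16 + 14)/34 = 30/34 = 0.8824
  k = 3: (16 + 14 + 4)/34 = 34/34 = 1

Summary (fraction, with percent):

explained: PC1 0.4706 (47.06%), PC2 0.4118 (41.18%), PC3 0.1176 (11.76%);  cumulative: 0.4706, 0.8824, 1


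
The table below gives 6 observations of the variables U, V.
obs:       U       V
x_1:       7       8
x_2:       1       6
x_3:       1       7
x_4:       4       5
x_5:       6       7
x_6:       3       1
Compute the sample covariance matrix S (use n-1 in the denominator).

Step 1 — column means:
  mean(U) = (7 + 1 + 1 + 4 + 6 + 3) / 6 = 22/6 = 3.6667
  mean(V) = (8 + 6 + 7 + 5 + 7 + 1) / 6 = 34/6 = 5.6667

Step 2 — sample covariance S[i,j] = (1/(n-1)) · Σ_k (x_{k,i} - mean_i) · (x_{k,j} - mean_j), with n-1 = 5.
  S[U,U] = ((3.3333)·(3.3333) + (-2.6667)·(-2.6667) + (-2.6667)·(-2.6667) + (0.3333)·(0.3333) + (2.3333)·(2.3333) + (-0.6667)·(-0.6667)) / 5 = 31.3333/5 = 6.2667
  S[U,V] = ((3.3333)·(2.3333) + (-2.6667)·(0.3333) + (-2.6667)·(1.3333) + (0.3333)·(-0.6667) + (2.3333)·(1.3333) + (-0.6667)·(-4.6667)) / 5 = 9.3333/5 = 1.8667
  S[V,V] = ((2.3333)·(2.3333) + (0.3333)·(0.3333) + (1.3333)·(1.3333) + (-0.6667)·(-0.6667) + (1.3333)·(1.3333) + (-4.6667)·(-4.6667)) / 5 = 31.3333/5 = 6.2667

S is symmetric (S[j,i] = S[i,j]). Assembling:

S = [[6.2667, 1.8667],
 [1.8667, 6.2667]]


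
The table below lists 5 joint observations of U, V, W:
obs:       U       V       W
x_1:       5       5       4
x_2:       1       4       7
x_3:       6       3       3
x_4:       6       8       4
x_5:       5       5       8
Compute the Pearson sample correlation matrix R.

Step 1 — column means:
  mean(U) = (5 + 1 + 6 + 6 + 5) / 5 = 23/5 = 4.6
  mean(V) = (5 + 4 + 3 + 8 + 5) / 5 = 25/5 = 5
  mean(W) = (4 + 7 + 3 + 4 + 8) / 5 = 26/5 = 5.2

Step 2 — sample variances and covariances s[i,j] = (1/(n-1)) · Σ_k (x_{k,i} - mean_i) · (x_{k,j} - mean_j), with n-1 = 4:
  s[U,U] = ((0.4)·(0.4) + (-3.6)·(-3.6) + (1.4)·(1.4) + (1.4)·(1.4) + (0.4)·(0.4)) / 4 = 17.2/4 = 4.3
  s[U,V] = ((0.4)·(0) + (-3.6)·(-1) + (1.4)·(-2) + (1.4)·(3) + (0.4)·(0)) / 4 = 5/4 = 1.25
  s[U,W] = ((0.4)·(-1.2) + (-3.6)·(1.8) + (1.4)·(-2.2) + (1.4)·(-1.2) + (0.4)·(2.8)) / 4 = -10.6/4 = -2.65
  s[V,V] = ((0)·(0) + (-1)·(-1) + (-2)·(-2) + (3)·(3) + (0)·(0)) / 4 = 14/4 = 3.5
  s[V,W] = ((0)·(-1.2) + (-1)·(1.8) + (-2)·(-2.2) + (3)·(-1.2) + (0)·(2.8)) / 4 = -1/4 = -0.25
  s[W,W] = ((-1.2)·(-1.2) + (1.8)·(1.8) + (-2.2)·(-2.2) + (-1.2)·(-1.2) + (2.8)·(2.8)) / 4 = 18.8/4 = 4.7
  Sample standard deviations s_i = √(s[i,i]):
  s(U) = √(4.3) = 2.0736
  s(V) = √(3.5) = 1.8708
  s(W) = √(4.7) = 2.1679

Step 3 — r_{ij} = s_{ij} / (s_i · s_j):
  r[U,U] = 1 (diagonal).
  r[U,V] = 1.25 / (2.0736 · 1.8708) = 1.25 / 3.8794 = 0.3222
  r[U,W] = -2.65 / (2.0736 · 2.1679) = -2.65 / 4.4956 = -0.5895
  r[V,V] = 1 (diagonal).
  r[V,W] = -0.25 / (1.8708 · 2.1679) = -0.25 / 4.0559 = -0.0616
  r[W,W] = 1 (diagonal).

R is symmetric with unit diagonal. Assembling:

R = [[1, 0.3222, -0.5895],
 [0.3222, 1, -0.0616],
 [-0.5895, -0.0616, 1]]


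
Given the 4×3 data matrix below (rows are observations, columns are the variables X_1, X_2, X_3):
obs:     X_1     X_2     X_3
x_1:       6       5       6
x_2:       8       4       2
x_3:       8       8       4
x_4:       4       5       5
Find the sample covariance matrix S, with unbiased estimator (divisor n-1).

Step 1 — column means:
  mean(X_1) = (6 + 8 + 8 + 4) / 4 = 26/4 = 6.5
  mean(X_2) = (5 + 4 + 8 + 5) / 4 = 22/4 = 5.5
  mean(X_3) = (6 + 2 + 4 + 5) / 4 = 17/4 = 4.25

Step 2 — sample covariance S[i,j] = (1/(n-1)) · Σ_k (x_{k,i} - mean_i) · (x_{k,j} - mean_j), with n-1 = 3.
  S[X_1,X_1] = ((-0.5)·(-0.5) + (1.5)·(1.5) + (1.5)·(1.5) + (-2.5)·(-2.5)) / 3 = 11/3 = 3.6667
  S[X_1,X_2] = ((-0.5)·(-0.5) + (1.5)·(-1.5) + (1.5)·(2.5) + (-2.5)·(-0.5)) / 3 = 3/3 = 1
  S[X_1,X_3] = ((-0.5)·(1.75) + (1.5)·(-2.25) + (1.5)·(-0.25) + (-2.5)·(0.75)) / 3 = -6.5/3 = -2.1667
  S[X_2,X_2] = ((-0.5)·(-0.5) + (-1.5)·(-1.5) + (2.5)·(2.5) + (-0.5)·(-0.5)) / 3 = 9/3 = 3
  S[X_2,X_3] = ((-0.5)·(1.75) + (-1.5)·(-2.25) + (2.5)·(-0.25) + (-0.5)·(0.75)) / 3 = 1.5/3 = 0.5
  S[X_3,X_3] = ((1.75)·(1.75) + (-2.25)·(-2.25) + (-0.25)·(-0.25) + (0.75)·(0.75)) / 3 = 8.75/3 = 2.9167

S is symmetric (S[j,i] = S[i,j]). Assembling:

S = [[3.6667, 1, -2.1667],
 [1, 3, 0.5],
 [-2.1667, 0.5, 2.9167]]


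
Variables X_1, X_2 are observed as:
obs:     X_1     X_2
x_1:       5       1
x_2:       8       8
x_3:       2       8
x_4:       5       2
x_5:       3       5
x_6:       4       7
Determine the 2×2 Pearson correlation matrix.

Step 1 — column means:
  mean(X_1) = (5 + 8 + 2 + 5 + 3 + 4) / 6 = 27/6 = 4.5
  mean(X_2) = (1 + 8 + 8 + 2 + 5 + 7) / 6 = 31/6 = 5.1667

Step 2 — sample variances and covariances s[i,j] = (1/(n-1)) · Σ_k (x_{k,i} - mean_i) · (x_{k,j} - mean_j), with n-1 = 5:
  s[X_1,X_1] = ((0.5)·(0.5) + (3.5)·(3.5) + (-2.5)·(-2.5) + (0.5)·(0.5) + (-1.5)·(-1.5) + (-0.5)·(-0.5)) / 5 = 21.5/5 = 4.3
  s[X_1,X_2] = ((0.5)·(-4.1667) + (3.5)·(2.8333) + (-2.5)·(2.8333) + (0.5)·(-3.1667) + (-1.5)·(-0.1667) + (-0.5)·(1.8333)) / 5 = -1.5/5 = -0.3
  s[X_2,X_2] = ((-4.1667)·(-4.1667) + (2.8333)·(2.8333) + (2.8333)·(2.8333) + (-3.1667)·(-3.1667) + (-0.1667)·(-0.1667) + (1.8333)·(1.8333)) / 5 = 46.8333/5 = 9.3667
  Sample standard deviations s_i = √(s[i,i]):
  s(X_1) = √(4.3) = 2.0736
  s(X_2) = √(9.3667) = 3.0605

Step 3 — r_{ij} = s_{ij} / (s_i · s_j):
  r[X_1,X_1] = 1 (diagonal).
  r[X_1,X_2] = -0.3 / (2.0736 · 3.0605) = -0.3 / 6.3464 = -0.0473
  r[X_2,X_2] = 1 (diagonal).

R is symmetric with unit diagonal. Assembling:

R = [[1, -0.0473],
 [-0.0473, 1]]


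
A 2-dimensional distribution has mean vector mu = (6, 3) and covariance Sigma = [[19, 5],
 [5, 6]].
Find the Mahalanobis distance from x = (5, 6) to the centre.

Step 1 — centre the observation: (x - mu) = (-1, 3).

Step 2 — invert Sigma. det(Sigma) = 19·6 - (5)² = 89.
  Sigma^{-1} = (1/det) · [[d, -b], [-b, a]] = [[0.0674, -0.0562],
 [-0.0562, 0.2135]].

Step 3 — form the quadratic (x - mu)^T · Sigma^{-1} · (x - mu):
  Sigma^{-1} · (x - mu) = (-0.236, 0.6966).
  (x - mu)^T · [Sigma^{-1} · (x - mu)] = (-1)·(-0.236) + (3)·(0.6966) = 2.3258.

Step 4 — take square root: d = √(2.3258) ≈ 1.5251.

d(x, mu) = √(2.3258) ≈ 1.5251


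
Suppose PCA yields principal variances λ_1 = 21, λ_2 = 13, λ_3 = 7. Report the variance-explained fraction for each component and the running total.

Step 1 — total variance = trace(Sigma) = Σ λ_i = 21 + 13 + 7 = 41.

Step 2 — fraction explained by component i = λ_i / Σ λ:
  PC1: 21/41 = 0.5122
  PC2: 13/41 = 0.3171
  PC3: 7/41 = 0.1707

Step 3 — cumulative fraction after k components = (λ_1 + ... + λ_k) / Σ λ:
  k = 1: 21/41 = 0.5122
  k = 2: (21 + 13)/41 = 34/41 = 0.8293
  k = 3: (21 + 13 + 7)/41 = 41/41 = 1

Summary (fraction, with percent):

explained: PC1 0.5122 (51.22%), PC2 0.3171 (31.71%), PC3 0.1707 (17.07%);  cumulative: 0.5122, 0.8293, 1


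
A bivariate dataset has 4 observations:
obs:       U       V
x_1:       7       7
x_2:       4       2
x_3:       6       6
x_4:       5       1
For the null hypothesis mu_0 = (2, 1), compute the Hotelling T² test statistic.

Step 1 — sample mean vector:
  mean(U) = (7 + 4 + 6 + 5) / 4 = 22/4 = 5.5
  mean(V) = (7 + 2 + 6 + 1) / 4 = 16/4 = 4
  x̄ = (5.5, 4),  deviation x̄ - mu_0 = (5.5, 4) - (2, 1) = (3.5, 3).

Step 2 — sample covariance matrix, S[i,j] = (1/(n-1)) · Σ_k (x_{k,i} - mean_i) · (x_{k,j} - mean_j), divisor n-1 = 3:
  S[U,U] = ((1.5)·(1.5) + (-1.5)·(-1.5) + (0.5)·(0.5) + (-0.5)·(-0.5)) / 3 = 5/3 = 1.6667
  S[U,V] = ((1.5)·(3) + (-1.5)·(-2) + (0.5)·(2) + (-0.5)·(-3)) / 3 = 10/3 = 3.3333
  S[V,V] = ((3)·(3) + (-2)·(-2) + (2)·(2) + (-3)·(-3)) / 3 = 26/3 = 8.6667
  S = [[1.6667, 3.3333],
 [3.3333, 8.6667]].

Step 3 — invert S. det(S) = 1.6667·8.6667 - (3.3333)² = 3.3333.
  S^{-1} = (1/det) · [[d, -b], [-b, a]] = [[2.6, -1],
 [-1, 0.5]].

Step 4 — quadratic form (x̄ - mu_0)^T · S^{-1} · (x̄ - mu_0):
  S^{-1} · (x̄ - mu_0) = (6.1, -2),
  (x̄ - mu_0)^T · [...] = (3.5)·(6.1) + (3)·(-2) = 15.35.

Step 5 — scale by n: T² = 4 · 15.35 = 61.4.

T² ≈ 61.4


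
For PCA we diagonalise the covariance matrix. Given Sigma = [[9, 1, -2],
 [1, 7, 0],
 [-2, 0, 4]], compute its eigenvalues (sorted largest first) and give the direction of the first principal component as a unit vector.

Step 1 — characteristic polynomial p(λ) = det(λI - Sigma) = λ³ - tr·λ² + c_1·λ - det, where tr = trace, c_1 = sum of the principal 2×2 minors, det = det(Sigma):
  tr = 9 + 7 + 4 = 20,
  c_1 = (9·7 - (1)²) + (9·4 - (-2)²) + (7·4 - (0)²) = 62 + 32 + 28 = 122,
  det = 9·(7·4 - (0)²) - (1)·((1)·4 - (0)·(-2)) + (-2)·((1)·(0) - 7·(-2)) = 9·(28) - (1)·(4) + (-2)·(14) = 220.
  So p(λ) = λ³ - 20λ² + 122λ - 220.
Step 2 — look for an integer root (rational root theorem: any rational root is an integer divisor of 220). Testing λ = 10:
  p(10) = 1000 - 2000 + 1220 - 220 = 0  ✓
  Dividing out (λ - 10): p(λ) = (λ - 10)(λ² - 10λ + 22).
Step 3 — remaining eigenvalues from the quadratic λ² - 10λ + 22 = 0:
  Δ = 10² - 4·22 = 100 - 88 = 12,  λ = (10 ± √12)/2 = (10 ± 3.4641)/2 ≈ 6.7321 or 3.2679.
  Sorted: λ_1 = 10,  λ_2 = 6.7321,  λ_3 = 3.2679  (check: sum = 20 = tr ✓).

Step 4 — unit eigenvector for λ_1 = 10: v spans the null space of (Sigma - λ_1 I), whose rows are
  r_1 = (-1, 1, -2),  r_2 = (1, -3, 0),  r_3 = (-2, 0, -6).
  v is orthogonal to every row, so take v ∝ r_1 × r_2 = ((1)·(0) - (-2)·(-3), (-2)·(1) - (-1)·(0), (-1)·(-3) - (1)·(1)) = (-6, -2, 2).
  Rescale (divide by 2; multiply by -1 so the first nonzero entry is positive): u = (3, 1, -1).
  ||u|| = √((3)² + (1)² + (-1)²) = √(11) ≈ 3.3166,  v_1 = u/||u|| ≈ (0.9045, 0.3015, -0.3015) (||v_1|| = 1).

λ_1 = 10,  λ_2 = 6.7321,  λ_3 = 3.2679;  v_1 ≈ (0.9045, 0.3015, -0.3015)


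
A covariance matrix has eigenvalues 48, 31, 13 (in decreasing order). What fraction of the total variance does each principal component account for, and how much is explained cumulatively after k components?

Step 1 — total variance = trace(Sigma) = Σ λ_i = 48 + 31 + 13 = 92.

Step 2 — fraction explained by component i = λ_i / Σ λ:
  PC1: 48/92 = 0.5217
  PC2: 31/92 = 0.337
  PC3: 13/92 = 0.1413

Step 3 — cumulative fraction after k components = (λ_1 + ... + λ_k) / Σ λ:
  k = 1: 48/92 = 0.5217
  k = 2: (48 + 31)/92 = 79/92 = 0.8587
  k = 3: (48 + 31 + 13)/92 = 92/92 = 1

Summary (fraction, with percent):

explained: PC1 0.5217 (52.17%), PC2 0.337 (33.7%), PC3 0.1413 (14.13%);  cumulative: 0.5217, 0.8587, 1


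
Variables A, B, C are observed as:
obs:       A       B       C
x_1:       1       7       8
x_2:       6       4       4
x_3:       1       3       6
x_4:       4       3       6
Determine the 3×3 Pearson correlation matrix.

Step 1 — column means:
  mean(A) = (1 + 6 + 1 + 4) / 4 = 12/4 = 3
  mean(B) = (7 + 4 + 3 + 3) / 4 = 17/4 = 4.25
  mean(C) = (8 + 4 + 6 + 6) / 4 = 24/4 = 6

Step 2 — sample variances and covariances s[i,j] = (1/(n-1)) · Σ_k (x_{k,i} - mean_i) · (x_{k,j} - mean_j), with n-1 = 3:
  s[A,A] = ((-2)·(-2) + (3)·(3) + (-2)·(-2) + (1)·(1)) / 3 = 18/3 = 6
  s[A,B] = ((-2)·(2.75) + (3)·(-0.25) + (-2)·(-1.25) + (1)·(-1.25)) / 3 = -5/3 = -1.6667
  s[A,C] = ((-2)·(2) + (3)·(-2) + (-2)·(0) + (1)·(0)) / 3 = -10/3 = -3.3333
  s[B,B] = ((2.75)·(2.75) + (-0.25)·(-0.25) + (-1.25)·(-1.25) + (-1.25)·(-1.25)) / 3 = 10.75/3 = 3.5833
  s[B,C] = ((2.75)·(2) + (-0.25)·(-2) + (-1.25)·(0) + (-1.25)·(0)) / 3 = 6/3 = 2
  s[C,C] = ((2)·(2) + (-2)·(-2) + (0)·(0) + (0)·(0)) / 3 = 8/3 = 2.6667
  Sample standard deviations s_i = √(s[i,i]):
  s(A) = √(6) = 2.4495
  s(B) = √(3.5833) = 1.893
  s(C) = √(2.6667) = 1.633

Step 3 — r_{ij} = s_{ij} / (s_i · s_j):
  r[A,A] = 1 (diagonal).
  r[A,B] = -1.6667 / (2.4495 · 1.893) = -1.6667 / 4.6368 = -0.3594
  r[A,C] = -3.3333 / (2.4495 · 1.633) = -3.3333 / 4 = -0.8333
  r[B,B] = 1 (diagonal).
  r[B,C] = 2 / (1.893 · 1.633) = 2 / 3.0912 = 0.647
  r[C,C] = 1 (diagonal).

R is symmetric with unit diagonal. Assembling:

R = [[1, -0.3594, -0.8333],
 [-0.3594, 1, 0.647],
 [-0.8333, 0.647, 1]]
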